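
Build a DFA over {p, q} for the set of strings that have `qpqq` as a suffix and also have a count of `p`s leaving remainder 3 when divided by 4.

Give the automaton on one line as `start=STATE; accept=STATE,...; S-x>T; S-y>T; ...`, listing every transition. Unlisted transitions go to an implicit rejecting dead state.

Handle the two conditions separately and then intersect. One (5 states) tracks how much of the suffix `qpqq` has currently been matched; the other (4 states) tracks the count of `p`s modulo 4. Each combined state is a pair, one component from each; accept when both components accept.
With 20 states:
          p    q  
>  S0     S1   S2 
   S1     S3   S4 
   S2     S5   S2 
   S3     S6   S7 
   S4     S8   S4 
   S5     S3   S9 
   S6     S0  S10 
   S7    S11   S7 
   S8     S6  S12 
   S9     S8  S13 
   S10   S14  S10 
   S11    S0  S15 
   S12   S11  S16 
   S13    S8   S4 
   S14    S1  S17 
   S15   S14  S18 
   S16   S11   S7 
   S17    S5  S19 
 * S18   S14  S10 
   S19    S5   S2 
(> = start, * = accepting)

start=S0; accept=S18; S0-p>S1; S0-q>S2; S1-p>S3; S1-q>S4; S2-p>S5; S2-q>S2; S3-p>S6; S3-q>S7; S4-p>S8; S4-q>S4; S5-p>S3; S5-q>S9; S6-p>S0; S6-q>S10; S7-p>S11; S7-q>S7; S8-p>S6; S8-q>S12; S9-p>S8; S9-q>S13; S10-p>S14; S10-q>S10; S11-p>S0; S11-q>S15; S12-p>S11; S12-q>S16; S13-p>S8; S13-q>S4; S14-p>S1; S14-q>S17; S15-p>S14; S15-q>S18; S16-p>S11; S16-q>S7; S17-p>S5; S17-q>S19; S18-p>S14; S18-q>S10; S19-p>S5; S19-q>S2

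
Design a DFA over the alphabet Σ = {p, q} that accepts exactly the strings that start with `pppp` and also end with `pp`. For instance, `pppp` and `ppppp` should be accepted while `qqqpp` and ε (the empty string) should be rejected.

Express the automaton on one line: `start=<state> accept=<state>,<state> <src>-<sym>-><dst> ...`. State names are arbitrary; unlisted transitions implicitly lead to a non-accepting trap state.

Run two small machines in parallel and take their product. One (6 states) tracks whether the input so far still matches the prefix `pppp`; the other (3 states) tracks how much of the suffix `pp` has currently been matched. Each combined state is a pair, one component from each; accept when both components accept.
With 10 states:
       p  q 
>  A   B  C 
   B   D  C 
   C   E  C 
   D   F  C 
   E   G  C 
   F   H  C 
   G   G  C 
 * H   H  I 
   I   J  I 
   J   H  I 
(> = start, * = accepting)

start=A accept=H A-p->B A-q->C B-p->D B-q->C C-p->E C-q->C D-p->F D-q->C E-p->G E-q->C F-p->H F-q->C G-p->G G-q->C H-p->H H-q->I I-p->J I-q->I J-p->H J-q->I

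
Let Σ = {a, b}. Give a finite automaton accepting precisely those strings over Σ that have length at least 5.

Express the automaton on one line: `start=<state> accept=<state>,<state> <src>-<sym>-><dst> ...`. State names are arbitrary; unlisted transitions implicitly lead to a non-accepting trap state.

We only need to distinguish lengths 0, 1, …, 5, and '>5'. Chain s0 → s1 → s2 → s3 → s4 → s5 → s6 on every symbol, with s6 looping. Accepting states: {s5, s6}.
A 7-state machine:
        a   b  
>  s0   s1  s1 
   s1   s2  s2 
   s2   s3  s3 
   s3   s4  s4 
   s4   s5  s5 
 * s5   s6  s6 
 * s6   s6  s6 
(> = start, * = accepting)

start=s0 accept=s5,s6 s0-a->s1 s0-b->s1 s1-a->s2 s1-b->s2 s2-a->s3 s2-b->s3 s3-a->s4 s3-b->s4 s4-a->s5 s4-b->s5 s5-a->s6 s5-b->s6 s6-a->s6 s6-b->s6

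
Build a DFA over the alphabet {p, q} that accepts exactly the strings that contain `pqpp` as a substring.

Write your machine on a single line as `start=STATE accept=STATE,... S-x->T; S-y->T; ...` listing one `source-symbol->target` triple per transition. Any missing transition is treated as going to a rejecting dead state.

start=A; accept=E; A-p->B; A-q->A; B-p->B; B-q->C; C-p->D; C-q->A; D-p->E; D-q->C; E-p->E; E-q->E

States A..D record the length of the longest prefix of `pqpp` that matches the current input suffix. Reaching E means `pqpp` has been seen, and we stay there forever. Accept from E.
A 5-state machine:
       p  q 
>  A   B  A 
   B   B  C 
   C   D  A 
   D   E  C 
 * E   E  E 
(> = start, * = accepting)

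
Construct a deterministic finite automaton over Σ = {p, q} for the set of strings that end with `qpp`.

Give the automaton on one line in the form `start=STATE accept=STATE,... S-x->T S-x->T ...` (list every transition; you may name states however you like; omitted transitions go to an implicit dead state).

start=s0 accept=s3 s0-p->s0 s0-q->s1 s1-p->s2 s1-q->s1 s2-p->s3 s2-q->s1 s3-p->s0 s3-q->s1

Remember how much of `qpp` the current input suffix matches. State s0 means no match yet; s1 means the last symbol is `q`; s2 means the last 2 symbols are `qp`; s3 means the last 3 symbols are `qpp`. Only s3 accepts. On a mismatch, fall back to the longest proper suffix that is still a prefix of `qpp`.
        p   q  
>  s0   s0  s1 
   s1   s2  s1 
   s2   s3  s1 
 * s3   s0  s1 
(> = start, * = accepting)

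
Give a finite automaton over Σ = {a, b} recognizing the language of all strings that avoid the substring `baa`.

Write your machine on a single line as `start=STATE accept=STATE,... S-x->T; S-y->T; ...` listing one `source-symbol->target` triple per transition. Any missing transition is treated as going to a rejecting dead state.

This is the complement of 'contains `baa`'. Use the same substring-matching states — q0 through q3 holding how much of `baa` has just been matched — but flip the accepting set: everything except the trap q3 accepts.
A 4-state machine:
        a   b  
>* q0   q0  q1 
 * q1   q2  q1 
 * q2   q3  q1 
   q3   q3  q3 
(> = start, * = accepting)

start=q0; accept=q0,q1,q2; q0-a->q0; q0-b->q1; q1-a->q2; q1-b->q1; q2-a->q3; q2-b->q1; q3-a->q3; q3-b->q3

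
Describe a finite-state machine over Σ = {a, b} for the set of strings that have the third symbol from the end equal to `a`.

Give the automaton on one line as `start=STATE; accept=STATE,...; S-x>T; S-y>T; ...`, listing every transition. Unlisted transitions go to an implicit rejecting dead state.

start=s0; accept=s7,s8,s9,s10; s0-a>s1; s0-b>s2; s1-a>s3; s1-b>s4; s2-a>s5; s2-b>s6; s3-a>s7; s3-b>s8; s4-a>s9; s4-b>s10; s5-a>s11; s5-b>s12; s6-a>s13; s6-b>s14; s7-a>s7; s7-b>s8; s8-a>s9; s8-b>s10; s9-a>s11; s9-b>s12; s10-a>s13; s10-b>s14; s11-a>s7; s11-b>s8; s12-a>s9; s12-b>s10; s13-a>s11; s13-b>s12; s14-a>s13; s14-b>s14

Because acceptance depends on a position counted from the end, the machine has to buffer the most recent 3 symbols. Make each state the string of the last up-to-3 symbols read; on input `x` shift the window left and append `x`. Accept when the buffered window has length 3 and begins with `a`.
15 states suffice.
          a    b  
>  s0     s1   s2 
   s1     s3   s4 
   s2     s5   s6 
   s3     s7   s8 
   s4     s9  s10 
   s5    s11  s12 
   s6    s13  s14 
 * s7     s7   s8 
 * s8     s9  s10 
 * s9    s11  s12 
 * s10   s13  s14 
   s11    s7   s8 
   s12    s9  s10 
   s13   s11  s12 
   s14   s13  s14 
(> = start, * = accepting)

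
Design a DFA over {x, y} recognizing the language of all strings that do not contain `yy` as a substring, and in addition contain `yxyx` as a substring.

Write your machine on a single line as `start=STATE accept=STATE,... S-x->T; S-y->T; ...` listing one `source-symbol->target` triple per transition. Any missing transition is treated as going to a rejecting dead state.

Build one automaton per condition and run them in lockstep. The first has 3 states tracking partial matches of the forbidden pattern `yy`; the second has 5 states tracking whether and how much of `yxyx` has been seen. A product state is a pair (one from each), accepting exactly when both do. Minimizing collapses redundant product states.
7 states suffice.
       x  y 
>  A   A  B 
   B   C  D 
   C   A  E 
   D   D  D 
   E   F  D 
 * F   F  G 
 * G   F  D 
(> = start, * = accepting)

start=A; accept=F,G; A-x->A; A-y->B; B-x->C; B-y->D; C-x->A; C-y->E; D-x->D; D-y->D; E-x->F; E-y->D; F-x->F; F-y->G; G-x->F; G-y->D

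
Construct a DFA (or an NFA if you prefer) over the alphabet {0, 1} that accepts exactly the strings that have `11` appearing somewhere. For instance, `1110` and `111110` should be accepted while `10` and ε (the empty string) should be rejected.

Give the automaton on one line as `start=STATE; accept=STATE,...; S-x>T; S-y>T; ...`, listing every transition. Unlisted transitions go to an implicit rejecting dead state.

start=s0; accept=s2; s0-0>s0; s0-1>s1; s1-0>s0; s1-1>s2; s2-0>s2; s2-1>s2

Track how much of `11` has been matched so far: state s0 is no progress, s2 is the absorbing accept state reached once `11` has occurred. Intermediate states record partial matches; on a mismatch, fall back to the longest reusable overlap.
A 3-state machine:
        0   1  
>  s0   s0  s1 
   s1   s0  s2 
 * s2   s2  s2 
(> = start, * = accepting)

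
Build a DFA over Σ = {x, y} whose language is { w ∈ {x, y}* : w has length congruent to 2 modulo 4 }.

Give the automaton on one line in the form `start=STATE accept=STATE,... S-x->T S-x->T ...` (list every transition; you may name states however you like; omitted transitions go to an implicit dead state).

Only the length mod 4 matters, so use a 4-cycle: from any state, every input symbol moves to the next state, wrapping D back to A. Mark C accepting.
With 4 states:
       x  y 
>  A   B  B 
   B   C  C 
 * C   D  D 
   D   A  A 
(> = start, * = accepting)

start=A accept=C A-x->B A-y->B B-x->C B-y->C C-x->D C-y->D D-x->A D-y->A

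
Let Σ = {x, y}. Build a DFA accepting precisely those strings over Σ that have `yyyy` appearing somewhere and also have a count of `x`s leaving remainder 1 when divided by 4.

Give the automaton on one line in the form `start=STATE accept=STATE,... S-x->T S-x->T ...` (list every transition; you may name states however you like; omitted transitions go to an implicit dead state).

Handle the two conditions separately and then intersect. The first has 5 states tracking whether and how much of `yyyy` has been seen; the second has 4 states tracking the count of `x`s modulo 4. A product state is a pair (one from each), accepting exactly when both do.
A 20-state machine:
          x    y  
>  s0     s1   s2 
   s1     s3   s4 
   s2     s1   s5 
   s3     s6   s7 
   s4     s3   s8 
   s5     s1   s9 
   s6     s0  s10 
   s7     s6  s11 
   s8     s3  s12 
   s9     s1  s13 
   s10    s0  s14 
   s11    s6  s15 
   s12    s3  s16 
   s13   s16  s13 
   s14    s0  s17 
   s15    s6  s18 
 * s16   s18  s16 
   s17    s0  s19 
   s18   s19  s18 
   s19   s13  s19 
(> = start, * = accepting)

start=s0 accept=s16 s0-x->s1 s0-y->s2 s1-x->s3 s1-y->s4 s2-x->s1 s2-y->s5 s3-x->s6 s3-y->s7 s4-x->s3 s4-y->s8 s5-x->s1 s5-y->s9 s6-x->s0 s6-y->s10 s7-x->s6 s7-y->s11 s8-x->s3 s8-y->s12 s9-x->s1 s9-y->s13 s10-x->s0 s10-y->s14 s11-x->s6 s11-y->s15 s12-x->s3 s12-y->s16 s13-x->s16 s13-y->s13 s14-x->s0 s14-y->s17 s15-x->s6 s15-y->s18 s16-x->s18 s16-y->s16 s17-x->s0 s17-y->s19 s18-x->s19 s18-y->s18 s19-x->s13 s19-y->s19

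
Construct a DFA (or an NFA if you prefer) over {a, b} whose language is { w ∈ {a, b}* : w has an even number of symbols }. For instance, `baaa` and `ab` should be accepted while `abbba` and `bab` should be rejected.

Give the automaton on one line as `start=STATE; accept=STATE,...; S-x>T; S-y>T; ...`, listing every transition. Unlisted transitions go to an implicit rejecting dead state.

start=q0; accept=q0; q0-a>q1; q0-b>q1; q1-a>q0; q1-b>q0

Count input length modulo 2: every symbol advances one step around the cycle q0 → q1 → q0. Accept at q0.
2 states suffice.
        a   b  
>* q0   q1  q1 
   q1   q0  q0 
(> = start, * = accepting)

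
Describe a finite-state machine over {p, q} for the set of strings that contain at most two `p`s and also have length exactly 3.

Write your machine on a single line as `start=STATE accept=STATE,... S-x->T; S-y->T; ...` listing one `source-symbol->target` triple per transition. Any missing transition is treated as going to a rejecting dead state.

start=A; accept=H,I,J; A-p->B; A-q->C; B-p->D; B-q->E; C-p->E; C-q->F; D-p->G; D-q->H; E-p->H; E-q->I; F-p->I; F-q->J; G-p->K; G-q->K; H-p->K; H-q->L; I-p->L; I-q->M; J-p->M; J-q->N; K-p->K; K-q->K; L-p->K; L-q->L; M-p->L; M-q->M; N-p->M; N-q->N

Build one automaton per condition and run them in lockstep. One (4 states) tracks the count of `p`s, saturating at 3; the other (5 states) tracks the input length, saturating at 4. Each combined state is a pair, one component from each; accept when both components accept.
       p  q 
>  A   B  C 
   B   D  E 
   C   E  F 
   D   G  H 
   E   H  I 
   F   I  J 
   G   K  K 
 * H   K  L 
 * I   L  M 
 * J   M  N 
   K   K  K 
   L   K  L 
   M   L  M 
   N   M  N 
(> = start, * = accepting)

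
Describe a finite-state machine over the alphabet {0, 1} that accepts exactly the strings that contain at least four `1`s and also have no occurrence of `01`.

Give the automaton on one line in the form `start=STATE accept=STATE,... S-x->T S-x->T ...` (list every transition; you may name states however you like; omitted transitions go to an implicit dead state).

start=A accept=F,G A-0->B A-1->C B-0->B B-1->B C-0->B C-1->D D-0->B D-1->E E-0->B E-1->F F-0->G F-1->F G-0->G G-1->B

Run two small machines in parallel and take their product. The first has 6 states tracking the count of `1`s, saturating at 5; the second has 3 states tracking partial matches of the forbidden pattern `01`. A product state is a pair (one from each), accepting exactly when both do. Equivalent product states are then merged.
7 states suffice.
       0  1 
>  A   B  C 
   B   B  B 
   C   B  D 
   D   B  E 
   E   B  F 
 * F   G  F 
 * G   G  B 
(> = start, * = accepting)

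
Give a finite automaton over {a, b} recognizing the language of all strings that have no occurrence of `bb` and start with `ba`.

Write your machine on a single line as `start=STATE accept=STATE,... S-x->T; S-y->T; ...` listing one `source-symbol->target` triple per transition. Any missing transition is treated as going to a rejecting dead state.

start=s0; accept=s3,s4; s0-a->s1; s0-b->s2; s1-a->s1; s1-b->s1; s2-a->s3; s2-b->s1; s3-a->s3; s3-b->s4; s4-a->s3; s4-b->s1

Run two small machines in parallel and take their product. The first has 3 states tracking partial matches of the forbidden pattern `bb`; the second has 4 states tracking whether the input so far still matches the prefix `ba`. A product state is a pair (one from each), accepting exactly when both do. After merging equivalent states the machine shrinks.
A 5-state machine:
        a   b  
>  s0   s1  s2 
   s1   s1  s1 
   s2   s3  s1 
 * s3   s3  s4 
 * s4   s3  s1 
(> = start, * = accepting)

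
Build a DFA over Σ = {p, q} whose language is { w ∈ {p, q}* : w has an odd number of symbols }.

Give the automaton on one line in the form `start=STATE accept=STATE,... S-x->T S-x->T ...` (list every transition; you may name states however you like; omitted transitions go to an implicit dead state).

Only the length mod 2 matters, so use a 2-cycle: from any state, every input symbol moves to the next state, wrapping B back to A. Mark B accepting.
A 2-state machine:
       p  q 
>  A   B  B 
 * B   A  A 
(> = start, * = accepting)

start=A accept=B A-p->B A-q->B B-p->A B-q->A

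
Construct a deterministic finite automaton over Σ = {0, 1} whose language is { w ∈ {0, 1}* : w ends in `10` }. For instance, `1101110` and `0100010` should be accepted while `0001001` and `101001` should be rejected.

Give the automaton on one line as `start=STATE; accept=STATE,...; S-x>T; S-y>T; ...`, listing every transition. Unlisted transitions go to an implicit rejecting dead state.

start=s0; accept=s2; s0-0>s0; s0-1>s1; s1-0>s2; s1-1>s1; s2-0>s0; s2-1>s1

Let each state record the length of the longest suffix of the input read so far that is also a prefix of `10`. s1 means the last symbol is `1`; s2 means the last 2 symbols are `10`. Accept only at s2, where the string currently ends in `10`.
3 states suffice.
        0   1  
>  s0   s0  s1 
   s1   s2  s1 
 * s2   s0  s1 
(> = start, * = accepting)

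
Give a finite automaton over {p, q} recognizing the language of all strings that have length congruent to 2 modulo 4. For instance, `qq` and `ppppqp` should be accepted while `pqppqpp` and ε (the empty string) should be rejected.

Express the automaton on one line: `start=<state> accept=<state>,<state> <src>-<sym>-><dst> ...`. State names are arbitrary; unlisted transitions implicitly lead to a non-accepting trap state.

start=s0 accept=s2 s0-p->s1 s0-q->s1 s1-p->s2 s1-q->s2 s2-p->s3 s2-q->s3 s3-p->s0 s3-q->s0

Count input length modulo 4: every symbol advances one step around the cycle s0 → s1 → s2 → s3 → s0. Accept at s2.
        p   q  
>  s0   s1  s1 
   s1   s2  s2 
 * s2   s3  s3 
   s3   s0  s0 
(> = start, * = accepting)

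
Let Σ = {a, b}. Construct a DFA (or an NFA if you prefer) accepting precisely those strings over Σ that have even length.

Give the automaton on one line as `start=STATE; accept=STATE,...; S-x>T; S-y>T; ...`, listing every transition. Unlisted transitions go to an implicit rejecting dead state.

start=q0; accept=q0; q0-a>q1; q0-b>q1; q1-a>q0; q1-b>q0

Only the length mod 2 matters, so use a 2-cycle: from any state, every input symbol moves to the next state, wrapping q1 back to q0. Mark q0 accepting.
With 2 states:
        a   b  
>* q0   q1  q1 
   q1   q0  q0 
(> = start, * = accepting)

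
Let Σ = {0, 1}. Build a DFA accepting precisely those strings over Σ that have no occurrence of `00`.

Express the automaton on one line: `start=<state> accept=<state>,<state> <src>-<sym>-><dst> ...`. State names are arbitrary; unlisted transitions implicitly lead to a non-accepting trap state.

start=q0 accept=q0,q1 q0-0->q1 q0-1->q0 q1-0->q2 q1-1->q0 q2-0->q2 q2-1->q2

This is the complement of 'contains `00`'. Use the same substring-matching states — q0 through q2 holding how much of `00` has just been matched — but flip the accepting set: everything except the trap q2 accepts.
        0   1  
>* q0   q1  q0 
 * q1   q2  q0 
   q2   q2  q2 
(> = start, * = accepting)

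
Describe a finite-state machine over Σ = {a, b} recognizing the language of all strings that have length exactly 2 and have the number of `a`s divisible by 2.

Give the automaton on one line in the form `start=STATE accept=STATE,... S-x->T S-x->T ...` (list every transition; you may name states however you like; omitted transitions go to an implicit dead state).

Build one automaton per condition and run them in lockstep. One (4 states) tracks the input length, saturating at 3; the other (2 states) tracks the count of `a`s modulo 2. Each combined state is a pair, one component from each; accept when both components accept. After merging equivalent states the machine shrinks.
        a   b  
>  q0   q1  q2 
   q1   q3  q4 
   q2   q4  q3 
 * q3   q4  q4 
   q4   q4  q4 
(> = start, * = accepting)

start=q0 accept=q3 q0-a->q1 q0-b->q2 q1-a->q3 q1-b->q4 q2-a->q4 q2-b->q3 q3-a->q4 q3-b->q4 q4-a->q4 q4-b->q4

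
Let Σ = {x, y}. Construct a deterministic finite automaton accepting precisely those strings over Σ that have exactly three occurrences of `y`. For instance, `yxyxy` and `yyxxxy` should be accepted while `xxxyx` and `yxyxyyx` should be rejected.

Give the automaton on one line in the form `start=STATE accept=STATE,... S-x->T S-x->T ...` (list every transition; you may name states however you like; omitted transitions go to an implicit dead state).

start=q0 accept=q3 q0-x->q0 q0-y->q1 q1-x->q1 q1-y->q2 q2-x->q2 q2-y->q3 q3-x->q3 q3-y->q4 q4-x->q4 q4-y->q4

Only the number of `y`s matters, and only up to 4. Make a chain q0 → q1 → q2 → q3 → q4 advanced by each `y` (with q4 absorbing); every other symbol self-loops. The accepting set is {q3}.
A 5-state machine:
        x   y  
>  q0   q0  q1 
   q1   q1  q2 
   q2   q2  q3 
 * q3   q3  q4 
   q4   q4  q4 
(> = start, * = accepting)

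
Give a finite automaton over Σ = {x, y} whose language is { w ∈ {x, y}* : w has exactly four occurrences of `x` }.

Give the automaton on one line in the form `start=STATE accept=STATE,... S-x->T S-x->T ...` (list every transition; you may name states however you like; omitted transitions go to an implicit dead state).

Only the number of `x`s matters, and only up to 5. Make a chain s0 → s1 → s2 → s3 → s4 → s5 advanced by each `x` (with s5 absorbing); every other symbol self-loops. The accepting set is {s4}.
        x   y  
>  s0   s1  s0 
   s1   s2  s1 
   s2   s3  s2 
   s3   s4  s3 
 * s4   s5  s4 
   s5   s5  s5 
(> = start, * = accepting)

start=s0 accept=s4 s0-x->s1 s0-y->s0 s1-x->s2 s1-y->s1 s2-x->s3 s2-y->s2 s3-x->s4 s3-y->s3 s4-x->s5 s4-y->s4 s5-x->s5 s5-y->s5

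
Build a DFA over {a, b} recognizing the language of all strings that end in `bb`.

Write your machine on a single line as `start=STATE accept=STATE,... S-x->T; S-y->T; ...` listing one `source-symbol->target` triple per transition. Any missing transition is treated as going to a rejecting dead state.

start=s0; accept=s2; s0-a->s0; s0-b->s1; s1-a->s0; s1-b->s2; s2-a->s0; s2-b->s2

Let each state record the length of the longest suffix of the input read so far that is also a prefix of `bb`. s1 means the last symbol is `b`; s2 means the last 2 symbols are `bb`. Accept only at s2, where the string currently ends in `bb`.
3 states suffice.
        a   b  
>  s0   s0  s1 
   s1   s0  s2 
 * s2   s0  s2 
(> = start, * = accepting)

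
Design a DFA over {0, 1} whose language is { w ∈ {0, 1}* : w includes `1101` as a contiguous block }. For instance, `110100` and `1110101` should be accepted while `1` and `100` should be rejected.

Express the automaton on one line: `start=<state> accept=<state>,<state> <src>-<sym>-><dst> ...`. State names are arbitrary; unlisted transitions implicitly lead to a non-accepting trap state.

start=q0 accept=q4 q0-0->q0 q0-1->q1 q1-0->q0 q1-1->q2 q2-0->q3 q2-1->q2 q3-0->q0 q3-1->q4 q4-0->q4 q4-1->q4

Track how much of `1101` has been matched so far: state q0 is no progress, q4 is the absorbing accept state reached once `1101` has occurred. Intermediate states record partial matches; on a mismatch, fall back to the longest reusable overlap.
With 5 states:
        0   1  
>  q0   q0  q1 
   q1   q0  q2 
   q2   q3  q2 
   q3   q0  q4 
 * q4   q4  q4 
(> = start, * = accepting)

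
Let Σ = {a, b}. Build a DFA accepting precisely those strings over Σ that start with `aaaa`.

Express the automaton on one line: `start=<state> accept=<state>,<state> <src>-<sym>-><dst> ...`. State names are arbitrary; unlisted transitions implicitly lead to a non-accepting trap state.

Walk along `aaaa` while the input agrees: from q0 take `a` to q1, and so on. Any deviation drops to the rejecting sink q5. Once q4 is reached the prefix is confirmed and every continuation is accepted.
A 6-state machine:
        a   b  
>  q0   q1  q5 
   q1   q2  q5 
   q2   q3  q5 
   q3   q4  q5 
 * q4   q4  q4 
   q5   q5  q5 
(> = start, * = accepting)

start=q0 accept=q4 q0-a->q1 q0-b->q5 q1-a->q2 q1-b->q5 q2-a->q3 q2-b->q5 q3-a->q4 q3-b->q5 q4-a->q4 q4-b->q4 q5-a->q5 q5-b->q5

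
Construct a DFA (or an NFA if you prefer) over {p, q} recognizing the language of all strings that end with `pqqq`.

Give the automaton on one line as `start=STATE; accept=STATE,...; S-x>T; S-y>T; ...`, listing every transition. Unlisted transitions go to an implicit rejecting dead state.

Let each state record the length of the longest suffix of the input read so far that is also a prefix of `pqqq`. S1 means the last symbol is `p`; S2 means the last 2 symbols are `pq`; S3 means the last 3 symbols are `pqq`; S4 means the last 4 symbols are `pqqq`. Accept only at S4, where the string currently ends in `pqqq`.
        p   q  
>  S0   S1  S0 
   S1   S1  S2 
   S2   S1  S3 
   S3   S1  S4 
 * S4   S1  S0 
(> = start, * = accepting)

start=S0; accept=S4; S0-p>S1; S0-q>S0; S1-p>S1; S1-q>S2; S2-p>S1; S2-q>S3; S3-p>S1; S3-q>S4; S4-p>S1; S4-q>S0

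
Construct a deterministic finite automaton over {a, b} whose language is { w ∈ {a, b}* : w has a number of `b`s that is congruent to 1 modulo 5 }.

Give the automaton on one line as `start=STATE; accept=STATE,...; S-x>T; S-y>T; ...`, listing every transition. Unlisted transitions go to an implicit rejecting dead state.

The only thing that matters is how many `b`s have appeared, reduced mod 5. Use one state per residue: q0 for 0, …, q4 for 4. Reading `b` moves to the next residue; anything else stays put. q1 is accepting.
5 states suffice.
        a   b  
>  q0   q0  q1 
 * q1   q1  q2 
   q2   q2  q3 
   q3   q3  q4 
   q4   q4  q0 
(> = start, * = accepting)

start=q0; accept=q1; q0-a>q0; q0-b>q1; q1-a>q1; q1-b>q2; q2-a>q2; q2-b>q3; q3-a>q3; q3-b>q4; q4-a>q4; q4-b>q0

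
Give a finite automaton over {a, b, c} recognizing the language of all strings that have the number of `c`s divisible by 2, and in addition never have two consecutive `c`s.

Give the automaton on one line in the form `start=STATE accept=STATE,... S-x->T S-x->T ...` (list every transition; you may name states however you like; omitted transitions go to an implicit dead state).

start=q0 accept=q0,q4 q0-a->q0 q0-b->q0 q0-c->q1 q1-a->q2 q1-b->q2 q1-c->q3 q2-a->q2 q2-b->q2 q2-c->q4 q3-a->q3 q3-b->q3 q3-c->q3 q4-a->q0 q4-b->q0 q4-c->q3

Run two small machines in parallel and take their product. The first has 2 states tracking the count of `c`s modulo 2; the second has 3 states tracking partial matches of the forbidden pattern `cc`. A product state is a pair (one from each), accepting exactly when both do. Equivalent product states are then merged.
5 states suffice.
        a   b   c  
>* q0   q0  q0  q1 
   q1   q2  q2  q3 
   q2   q2  q2  q4 
   q3   q3  q3  q3 
 * q4   q0  q0  q3 
(> = start, * = accepting)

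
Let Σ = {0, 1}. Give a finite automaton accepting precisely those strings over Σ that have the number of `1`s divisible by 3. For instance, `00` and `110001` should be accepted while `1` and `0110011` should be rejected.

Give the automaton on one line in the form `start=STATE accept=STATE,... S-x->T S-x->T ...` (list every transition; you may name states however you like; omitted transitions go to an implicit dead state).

The only thing that matters is how many `1`s have appeared, reduced mod 3. Use one state per residue: S0 for 0, …, S2 for 2. Reading `1` moves to the next residue; anything else stays put. S0 is accepting.
With 3 states:
        0   1  
>* S0   S0  S1 
   S1   S1  S2 
   S2   S2  S0 
(> = start, * = accepting)

start=S0 accept=S0 S0-0->S0 S0-1->S1 S1-0->S1 S1-1->S2 S2-0->S2 S2-1->S0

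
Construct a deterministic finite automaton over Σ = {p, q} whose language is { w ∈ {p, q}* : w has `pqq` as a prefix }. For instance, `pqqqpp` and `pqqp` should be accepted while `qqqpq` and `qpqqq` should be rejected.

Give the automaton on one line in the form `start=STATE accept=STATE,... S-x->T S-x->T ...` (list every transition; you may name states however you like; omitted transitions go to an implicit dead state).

Check the first 3 symbols one by one: A through C record how many have matched `pqq` so far; any wrong symbol goes to the dead state E. After all 3 match we enter the accepting sink D.
5 states suffice.
       p  q 
>  A   B  E 
   B   E  C 
   C   E  D 
 * D   D  D 
   E   E  E 
(> = start, * = accepting)

start=A accept=D A-p->B A-q->E B-p->E B-q->C C-p->E C-q->D D-p->D D-q->D E-p->E E-q->E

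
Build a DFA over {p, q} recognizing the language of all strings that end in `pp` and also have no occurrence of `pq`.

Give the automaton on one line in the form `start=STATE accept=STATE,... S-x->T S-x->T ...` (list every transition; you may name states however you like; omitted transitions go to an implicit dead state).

Build one automaton per condition and run them in lockstep. One (3 states) tracks how much of the suffix `pp` has currently been matched; the other (3 states) tracks partial matches of the forbidden pattern `pq`. Each combined state is a pair, one component from each; accept when both components accept. Equivalent product states are then merged.
4 states suffice.
        p   q  
>  S0   S1  S0 
   S1   S2  S3 
 * S2   S2  S3 
   S3   S3  S3 
(> = start, * = accepting)

start=S0 accept=S2 S0-p->S1 S0-q->S0 S1-p->S2 S1-q->S3 S2-p->S2 S2-q->S3 S3-p->S3 S3-q->S3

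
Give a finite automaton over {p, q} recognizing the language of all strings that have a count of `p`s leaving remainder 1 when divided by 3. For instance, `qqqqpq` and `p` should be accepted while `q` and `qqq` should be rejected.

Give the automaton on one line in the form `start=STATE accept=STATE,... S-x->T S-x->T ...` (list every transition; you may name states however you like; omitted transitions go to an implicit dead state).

Keep the running count of `p`s modulo 3: each `p` advances along the cycle A → B → C → A while other symbols loop. Accept at B.
A 3-state machine:
       p  q 
>  A   B  A 
 * B   C  B 
   C   A  C 
(> = start, * = accepting)

start=A accept=B A-p->B A-q->A B-p->C B-q->B C-p->A C-q->C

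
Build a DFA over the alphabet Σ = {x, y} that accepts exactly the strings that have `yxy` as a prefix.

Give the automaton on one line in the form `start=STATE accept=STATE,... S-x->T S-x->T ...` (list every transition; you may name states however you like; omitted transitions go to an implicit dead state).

start=q0 accept=q3 q0-x->q4 q0-y->q1 q1-x->q2 q1-y->q4 q2-x->q4 q2-y->q3 q3-x->q3 q3-y->q3 q4-x->q4 q4-y->q4

Walk along `yxy` while the input agrees: from q0 take `y` to q1, and so on. Any deviation drops to the rejecting sink q4. Once q3 is reached the prefix is confirmed and every continuation is accepted.
A 5-state machine:
        x   y  
>  q0   q4  q1 
   q1   q2  q4 
   q2   q4  q3 
 * q3   q3  q3 
   q4   q4  q4 
(> = start, * = accepting)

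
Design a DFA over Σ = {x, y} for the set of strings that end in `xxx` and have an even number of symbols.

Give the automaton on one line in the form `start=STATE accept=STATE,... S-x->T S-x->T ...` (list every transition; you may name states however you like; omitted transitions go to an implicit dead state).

start=q0 accept=q7 q0-x->q1 q0-y->q2 q1-x->q3 q1-y->q0 q2-x->q4 q2-y->q0 q3-x->q5 q3-y->q2 q4-x->q6 q4-y->q2 q5-x->q7 q5-y->q0 q6-x->q7 q6-y->q0 q7-x->q5 q7-y->q2

Handle the two conditions separately and then intersect. The first has 4 states tracking how much of the suffix `xxx` has currently been matched; the second has 2 states tracking the input length modulo 2. A product state is a pair (one from each), accepting exactly when both do.
        x   y  
>  q0   q1  q2 
   q1   q3  q0 
   q2   q4  q0 
   q3   q5  q2 
   q4   q6  q2 
   q5   q7  q0 
   q6   q7  q0 
 * q7   q5  q2 
(> = start, * = accepting)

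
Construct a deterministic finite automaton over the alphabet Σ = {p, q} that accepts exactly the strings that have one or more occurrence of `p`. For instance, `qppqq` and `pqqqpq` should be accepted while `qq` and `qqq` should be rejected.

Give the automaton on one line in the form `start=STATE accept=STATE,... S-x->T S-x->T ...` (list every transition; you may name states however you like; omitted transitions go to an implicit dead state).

Count `p`s, saturating at 2: state A means no `p` yet, B means one `p` seen, C means more than one. Each `p` increments (capped at C); other symbols loop. Accept from {B, C}.
A 3-state machine:
       p  q 
>  A   B  A 
 * B   C  B 
 * C   C  C 
(> = start, * = accepting)

start=A accept=B,C A-p->B A-q->A B-p->C B-q->B C-p->C C-q->C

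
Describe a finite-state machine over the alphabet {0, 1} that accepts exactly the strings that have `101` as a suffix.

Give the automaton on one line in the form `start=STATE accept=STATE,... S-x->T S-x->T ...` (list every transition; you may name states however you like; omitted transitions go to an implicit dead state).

Let each state record the length of the longest suffix of the input read so far that is also a prefix of `101`. q1 means the last symbol is `1`; q2 means the last 2 symbols are `10`; q3 means the last 3 symbols are `101`. Accept only at q3, where the string currently ends in `101`.
A 4-state machine:
        0   1  
>  q0   q0  q1 
   q1   q2  q1 
   q2   q0  q3 
 * q3   q2  q1 
(> = start, * = accepting)

start=q0 accept=q3 q0-0->q0 q0-1->q1 q1-0->q2 q1-1->q1 q2-0->q0 q2-1->q3 q3-0->q2 q3-1->q1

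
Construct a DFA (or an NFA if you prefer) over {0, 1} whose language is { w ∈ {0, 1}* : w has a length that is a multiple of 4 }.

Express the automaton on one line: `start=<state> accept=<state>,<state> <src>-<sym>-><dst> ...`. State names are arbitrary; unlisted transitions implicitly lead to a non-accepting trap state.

start=s0 accept=s0 s0-0->s1 s0-1->s1 s1-0->s2 s1-1->s2 s2-0->s3 s2-1->s3 s3-0->s0 s3-1->s0

Count input length modulo 4: every symbol advances one step around the cycle s0 → s1 → s2 → s3 → s0. Accept at s0.
4 states suffice.
        0   1  
>* s0   s1  s1 
   s1   s2  s2 
   s2   s3  s3 
   s3   s0  s0 
(> = start, * = accepting)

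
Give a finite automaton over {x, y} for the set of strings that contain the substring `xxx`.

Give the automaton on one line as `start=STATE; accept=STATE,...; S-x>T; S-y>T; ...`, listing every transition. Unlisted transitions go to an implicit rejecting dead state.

States q0..q2 record the length of the longest prefix of `xxx` that matches the current input suffix. Reaching q3 means `xxx` has been seen, and we stay there forever. Accept from q3.
4 states suffice.
        x   y  
>  q0   q1  q0 
   q1   q2  q0 
   q2   q3  q0 
 * q3   q3  q3 
(> = start, * = accepting)

start=q0; accept=q3; q0-x>q1; q0-y>q0; q1-x>q2; q1-y>q0; q2-x>q3; q2-y>q0; q3-x>q3; q3-y>q3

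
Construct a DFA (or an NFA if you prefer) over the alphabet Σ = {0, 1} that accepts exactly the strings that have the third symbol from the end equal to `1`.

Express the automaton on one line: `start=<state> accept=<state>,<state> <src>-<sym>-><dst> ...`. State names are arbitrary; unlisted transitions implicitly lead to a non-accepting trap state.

Because acceptance depends on a position counted from the end, the machine has to buffer the most recent 3 symbols. Make each state the string of the last up-to-3 symbols read; on input `x` shift the window left and append `x`. Accept when the buffered window has length 3 and begins with `1`.
A 15-state machine:
          0    1  
>  q0     q1   q2 
   q1     q3   q4 
   q2     q5   q6 
   q3     q7   q8 
   q4     q9  q10 
   q5    q11  q12 
   q6    q13  q14 
   q7     q7   q8 
   q8     q9  q10 
   q9    q11  q12 
   q10   q13  q14 
 * q11    q7   q8 
 * q12    q9  q10 
 * q13   q11  q12 
 * q14   q13  q14 
(> = start, * = accepting)

start=q0 accept=q11,q12,q13,q14 q0-0->q1 q0-1->q2 q1-0->q3 q1-1->q4 q2-0->q5 q2-1->q6 q3-0->q7 q3-1->q8 q4-0->q9 q4-1->q10 q5-0->q11 q5-1->q12 q6-0->q13 q6-1->q14 q7-0->q7 q7-1->q8 q8-0->q9 q8-1->q10 q9-0->q11 q9-1->q12 q10-0->q13 q10-1->q14 q11-0->q7 q11-1->q8 q12-0->q9 q12-1->q10 q13-0->q11 q13-1->q12 q14-0->q13 q14-1->q14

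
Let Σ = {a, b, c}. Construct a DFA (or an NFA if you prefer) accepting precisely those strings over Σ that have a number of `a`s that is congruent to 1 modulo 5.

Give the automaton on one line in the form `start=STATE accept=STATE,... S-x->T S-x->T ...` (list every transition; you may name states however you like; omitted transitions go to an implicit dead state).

Keep the running count of `a`s modulo 5: each `a` advances along the cycle s0 → s1 → s2 → s3 → s4 → s0 while other symbols loop. Accept at s1.
        a   b   c  
>  s0   s1  s0  s0 
 * s1   s2  s1  s1 
   s2   s3  s2  s2 
   s3   s4  s3  s3 
   s4   s0  s4  s4 
(> = start, * = accepting)

start=s0 accept=s1 s0-a->s1 s0-b->s0 s0-c->s0 s1-a->s2 s1-b->s1 s1-c->s1 s2-a->s3 s2-b->s2 s2-c->s2 s3-a->s4 s3-b->s3 s3-c->s3 s4-a->s0 s4-b->s4 s4-c->s4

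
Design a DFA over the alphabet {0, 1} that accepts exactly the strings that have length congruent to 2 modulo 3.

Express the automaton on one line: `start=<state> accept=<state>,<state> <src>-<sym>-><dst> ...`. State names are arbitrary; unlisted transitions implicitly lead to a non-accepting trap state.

Only the length mod 3 matters, so use a 3-cycle: from any state, every input symbol moves to the next state, wrapping C back to A. Mark C accepting.
       0  1 
>  A   B  B 
   B   C  C 
 * C   A  A 
(> = start, * = accepting)

start=A accept=C A-0->B A-1->B B-0->C B-1->C C-0->A C-1->A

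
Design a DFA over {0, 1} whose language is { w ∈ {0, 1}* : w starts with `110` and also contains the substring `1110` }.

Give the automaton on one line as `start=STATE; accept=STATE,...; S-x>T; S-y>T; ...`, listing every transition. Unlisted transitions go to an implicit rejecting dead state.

Run two small machines in parallel and take their product. One (5 states) tracks whether the input so far still matches the prefix `110`; the other (5 states) tracks whether and how much of `1110` has been seen. Each combined state is a pair, one component from each; accept when both components accept.
13 states suffice.
          0    1  
>  q0     q1   q2 
   q1     q1   q3 
   q2     q1   q4 
   q3     q1   q5 
   q4     q6   q7 
   q5     q1   q7 
   q6     q6   q8 
   q7     q9   q7 
   q8     q6  q10 
   q9     q9   q9 
   q10    q6  q11 
   q11   q12  q11 
 * q12   q12  q12 
(> = start, * = accepting)

start=q0; accept=q12; q0-0>q1; q0-1>q2; q1-0>q1; q1-1>q3; q2-0>q1; q2-1>q4; q3-0>q1; q3-1>q5; q4-0>q6; q4-1>q7; q5-0>q1; q5-1>q7; q6-0>q6; q6-1>q8; q7-0>q9; q7-1>q7; q8-0>q6; q8-1>q10; q9-0>q9; q9-1>q9; q10-0>q6; q10-1>q11; q11-0>q12; q11-1>q11; q12-0>q12; q12-1>q12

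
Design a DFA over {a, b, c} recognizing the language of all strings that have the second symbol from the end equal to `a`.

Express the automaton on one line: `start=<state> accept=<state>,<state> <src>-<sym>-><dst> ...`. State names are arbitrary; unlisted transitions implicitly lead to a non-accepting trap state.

start=s0 accept=s4,s5,s6 s0-a->s1 s0-b->s2 s0-c->s3 s1-a->s4 s1-b->s5 s1-c->s6 s2-a->s7 s2-b->s8 s2-c->s9 s3-a->s10 s3-b->s11 s3-c->s12 s4-a->s4 s4-b->s5 s4-c->s6 s5-a->s7 s5-b->s8 s5-c->s9 s6-a->s10 s6-b->s11 s6-c->s12 s7-a->s4 s7-b->s5 s7-c->s6 s8-a->s7 s8-b->s8 s8-c->s9 s9-a->s10 s9-b->s11 s9-c->s12 s10-a->s4 s10-b->s5 s10-c->s6 s11-a->s7 s11-b->s8 s11-c->s9 s12-a->s10 s12-b->s11 s12-c->s12

Because acceptance depends on a position counted from the end, the machine has to buffer the most recent 2 symbols. Make each state the string of the last up-to-2 symbols read; on input `x` shift the window left and append `x`. Accept when the buffered window has length 2 and begins with `a`.
A 13-state machine:
          a    b    c  
>  s0     s1   s2   s3 
   s1     s4   s5   s6 
   s2     s7   s8   s9 
   s3    s10  s11  s12 
 * s4     s4   s5   s6 
 * s5     s7   s8   s9 
 * s6    s10  s11  s12 
   s7     s4   s5   s6 
   s8     s7   s8   s9 
   s9    s10  s11  s12 
   s10    s4   s5   s6 
   s11    s7   s8   s9 
   s12   s10  s11  s12 
(> = start, * = accepting)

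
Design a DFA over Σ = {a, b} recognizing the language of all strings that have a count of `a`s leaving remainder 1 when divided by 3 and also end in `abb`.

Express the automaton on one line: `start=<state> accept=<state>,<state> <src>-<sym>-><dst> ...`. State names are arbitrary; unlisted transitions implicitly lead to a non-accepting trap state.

start=q0 accept=q6 q0-a->q1 q0-b->q0 q1-a->q2 q1-b->q3 q2-a->q4 q2-b->q5 q3-a->q2 q3-b->q6 q4-a->q1 q4-b->q7 q5-a->q4 q5-b->q8 q6-a->q2 q6-b->q9 q7-a->q1 q7-b->q10 q8-a->q4 q8-b->q11 q9-a->q2 q9-b->q9 q10-a->q1 q10-b->q0 q11-a->q4 q11-b->q11

Build one automaton per condition and run them in lockstep. The first has 3 states tracking the count of `a`s modulo 3; the second has 4 states tracking how much of the suffix `abb` has currently been matched. A product state is a pair (one from each), accepting exactly when both do.
          a    b  
>  q0     q1   q0 
   q1     q2   q3 
   q2     q4   q5 
   q3     q2   q6 
   q4     q1   q7 
   q5     q4   q8 
 * q6     q2   q9 
   q7     q1  q10 
   q8     q4  q11 
   q9     q2   q9 
   q10    q1   q0 
   q11    q4  q11 
(> = start, * = accepting)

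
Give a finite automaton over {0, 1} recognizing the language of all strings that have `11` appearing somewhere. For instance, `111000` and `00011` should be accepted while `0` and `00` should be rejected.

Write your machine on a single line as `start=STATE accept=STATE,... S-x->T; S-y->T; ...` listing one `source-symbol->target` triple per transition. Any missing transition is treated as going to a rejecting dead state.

Track how much of `11` has been matched so far: state s0 is no progress, s2 is the absorbing accept state reached once `11` has occurred. Intermediate states record partial matches; on a mismatch, fall back to the longest reusable overlap.
With 3 states:
        0   1  
>  s0   s0  s1 
   s1   s0  s2 
 * s2   s2  s2 
(> = start, * = accepting)

start=s0; accept=s2; s0-0->s0; s0-1->s1; s1-0->s0; s1-1->s2; s2-0->s2; s2-1->s2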